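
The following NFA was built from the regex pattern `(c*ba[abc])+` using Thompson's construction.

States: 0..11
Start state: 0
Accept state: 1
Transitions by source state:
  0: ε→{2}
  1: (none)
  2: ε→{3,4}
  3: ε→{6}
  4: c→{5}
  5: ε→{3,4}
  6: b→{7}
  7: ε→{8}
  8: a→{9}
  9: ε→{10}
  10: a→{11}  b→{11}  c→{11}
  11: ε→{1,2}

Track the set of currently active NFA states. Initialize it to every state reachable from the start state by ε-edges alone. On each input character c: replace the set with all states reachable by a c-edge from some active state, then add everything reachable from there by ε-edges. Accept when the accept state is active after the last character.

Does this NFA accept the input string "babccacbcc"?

start: ε-closure({0}) = {0,2,3,4,6}
'b' @ 1: {7,8}
'a' @ 2: {9,10}
'b' @ 3: {1,2,3,4,6,11}  [accepting]
'c' @ 4: {3,4,5,6}
'c' @ 5: {3,4,5,6}
'a' @ 6: {}  — state set empty
rest 'cbcc' ignored (set empty)
final: {}; accept 1 not in set

Answer: REJECT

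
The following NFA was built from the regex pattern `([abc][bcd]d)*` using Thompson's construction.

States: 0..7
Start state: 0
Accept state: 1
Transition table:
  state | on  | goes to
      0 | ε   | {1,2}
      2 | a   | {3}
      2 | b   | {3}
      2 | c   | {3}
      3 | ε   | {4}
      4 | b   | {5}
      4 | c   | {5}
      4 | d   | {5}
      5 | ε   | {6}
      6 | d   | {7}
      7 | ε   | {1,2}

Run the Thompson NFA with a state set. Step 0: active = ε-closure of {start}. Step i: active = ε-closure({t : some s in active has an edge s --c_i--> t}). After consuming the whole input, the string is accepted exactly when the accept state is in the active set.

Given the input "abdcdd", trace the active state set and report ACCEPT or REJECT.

Answer: ACCEPT

Trace:
initial (ε-close {0}): {0,1,2}
'a' @ 1: {3,4}
'b' @ 2: {5,6}
'd' @ 3: {1,2,7}  (accept∈set)
'c' @ 4: {3,4}
'd' @ 5: {5,6}
'd' @ 6: {1,2,7}  (accept∈set)
final: {1,2,7}; accept 1 in set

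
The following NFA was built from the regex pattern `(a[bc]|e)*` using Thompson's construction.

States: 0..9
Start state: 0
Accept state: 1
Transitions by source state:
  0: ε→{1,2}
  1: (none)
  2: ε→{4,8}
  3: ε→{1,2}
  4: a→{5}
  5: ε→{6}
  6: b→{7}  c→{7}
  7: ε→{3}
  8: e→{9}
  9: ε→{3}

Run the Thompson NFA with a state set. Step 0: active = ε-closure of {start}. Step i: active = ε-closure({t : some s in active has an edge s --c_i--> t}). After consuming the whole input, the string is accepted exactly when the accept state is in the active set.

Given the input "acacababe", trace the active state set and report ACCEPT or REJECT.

Answer: ACCEPT

Trace:
start: ε-closure({0}) = {0,1,2,4,8}
'a' @ 1: {5,6}
'c' @ 2: {1,2,3,4,7,8}  (accept∈set)
'a' @ 3: {5,6}
'c' @ 4: {1,2,3,4,7,8}  (accept∈set)
'a' @ 5: {5,6}
'b' @ 6: {1,2,3,4,7,8}  (accept∈set)
'a' @ 7: {5,6}
'b' @ 8: {1,2,3,4,7,8}  (accept∈set)
'e' @ 9: {1,2,3,4,8,9}  (accept∈set)
after full input: {1,2,3,4,8,9}  (accept=1 in)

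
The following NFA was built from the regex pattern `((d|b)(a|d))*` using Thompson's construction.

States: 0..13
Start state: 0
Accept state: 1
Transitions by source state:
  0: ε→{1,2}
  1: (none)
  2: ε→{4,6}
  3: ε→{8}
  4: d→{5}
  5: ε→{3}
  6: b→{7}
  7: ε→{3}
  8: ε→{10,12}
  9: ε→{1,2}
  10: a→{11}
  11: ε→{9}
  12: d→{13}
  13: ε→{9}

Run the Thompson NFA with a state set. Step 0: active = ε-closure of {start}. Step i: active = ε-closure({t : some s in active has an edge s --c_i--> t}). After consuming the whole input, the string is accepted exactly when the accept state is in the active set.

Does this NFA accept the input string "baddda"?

Answer: ACCEPT

Trace:
initial (ε-close {0}): {0,1,2,4,6}
'b' @ 1: {3,7,8,10,12}
'a' @ 2: {1,2,4,6,9,11}  [accepting]
'd' @ 3: {3,5,8,10,12}
'd' @ 4: {1,2,4,6,9,13}  [accepting]
'd' @ 5: {3,5,8,10,12}
'a' @ 6: {1,2,4,6,9,11}  [accepting]
final: {1,2,4,6,9,11}; accept 1 in set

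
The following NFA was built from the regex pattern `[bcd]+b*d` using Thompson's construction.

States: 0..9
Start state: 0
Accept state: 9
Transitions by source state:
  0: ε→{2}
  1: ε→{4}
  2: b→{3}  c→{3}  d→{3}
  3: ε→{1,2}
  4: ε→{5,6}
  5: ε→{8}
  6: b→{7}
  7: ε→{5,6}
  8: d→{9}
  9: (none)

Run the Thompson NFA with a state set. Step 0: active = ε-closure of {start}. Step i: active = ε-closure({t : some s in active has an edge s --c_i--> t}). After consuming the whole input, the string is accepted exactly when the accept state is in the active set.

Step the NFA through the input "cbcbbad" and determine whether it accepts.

initial (ε-close {0}): {0,2}
'c' @ 1: {1,2,3,4,5,6,8}
'b' @ 2: {1,2,3,4,5,6,7,8}
'c' @ 3: {1,2,3,4,5,6,8}
'b' @ 4: {1,2,3,4,5,6,7,8}
'b' @ 5: {1,2,3,4,5,6,7,8}
'a' @ 6: {}  — dead — no transitions
rest 'd' ignored (set empty)
after full input: {}  (accept=9 not in)

Answer: REJECT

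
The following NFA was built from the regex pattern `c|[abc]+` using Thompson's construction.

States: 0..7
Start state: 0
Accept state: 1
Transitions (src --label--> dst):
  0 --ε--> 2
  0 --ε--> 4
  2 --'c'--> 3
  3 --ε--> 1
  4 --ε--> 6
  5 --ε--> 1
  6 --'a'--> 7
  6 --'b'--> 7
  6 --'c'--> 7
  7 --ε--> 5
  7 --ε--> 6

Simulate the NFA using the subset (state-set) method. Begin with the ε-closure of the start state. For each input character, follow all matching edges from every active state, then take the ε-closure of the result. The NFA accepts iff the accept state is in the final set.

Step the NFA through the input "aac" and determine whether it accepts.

initial (ε-close {0}): {0,2,4,6}
'a' @ 1: {1,5,6,7}  ✓accept
'a' @ 2: {1,5,6,7}  ✓accept
'c' @ 3: {1,5,6,7}  ✓accept
after full input: {1,5,6,7}  (accept=1 in)

Answer: ACCEPT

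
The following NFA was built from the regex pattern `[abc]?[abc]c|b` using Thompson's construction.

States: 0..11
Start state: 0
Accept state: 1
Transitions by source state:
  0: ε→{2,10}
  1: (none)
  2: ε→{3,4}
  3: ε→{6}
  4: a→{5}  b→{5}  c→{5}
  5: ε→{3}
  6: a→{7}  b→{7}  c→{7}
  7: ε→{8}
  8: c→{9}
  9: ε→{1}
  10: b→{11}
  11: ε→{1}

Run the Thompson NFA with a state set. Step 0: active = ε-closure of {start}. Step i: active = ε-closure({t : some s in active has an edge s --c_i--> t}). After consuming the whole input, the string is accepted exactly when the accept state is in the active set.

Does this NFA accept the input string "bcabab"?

Answer: REJECT

Derivation:
S₀ = ε-closure({0}) = {0,2,3,4,6,10}
'b' @ 1: {1,3,5,6,7,8,11}  (accept∈set)
'c' @ 2: {1,7,8,9}  (accept∈set)
'a' @ 3: {}  — state set empty
rest 'bab' ignored (set empty)
end set {} — state 1 not in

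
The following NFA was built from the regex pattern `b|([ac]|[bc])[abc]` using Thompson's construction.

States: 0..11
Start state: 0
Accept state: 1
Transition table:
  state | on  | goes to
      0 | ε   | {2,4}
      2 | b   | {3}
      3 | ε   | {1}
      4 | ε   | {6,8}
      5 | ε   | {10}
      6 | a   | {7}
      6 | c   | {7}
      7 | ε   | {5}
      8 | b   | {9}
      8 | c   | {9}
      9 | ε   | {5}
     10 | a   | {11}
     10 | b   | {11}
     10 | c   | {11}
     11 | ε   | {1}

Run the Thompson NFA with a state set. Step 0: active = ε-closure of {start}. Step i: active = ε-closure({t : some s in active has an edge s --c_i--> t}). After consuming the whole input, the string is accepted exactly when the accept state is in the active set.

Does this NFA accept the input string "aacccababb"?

S₀ = ε-closure({0}) = {0,2,4,6,8}
'a' @ 1: {5,7,10}
'a' @ 2: {1,11}  (accept∈set)
'c' @ 3: {}  — dead — no transitions
rest 'ccababb' ignored (set empty)
final: {}; accept 1 not in set

Answer: REJECT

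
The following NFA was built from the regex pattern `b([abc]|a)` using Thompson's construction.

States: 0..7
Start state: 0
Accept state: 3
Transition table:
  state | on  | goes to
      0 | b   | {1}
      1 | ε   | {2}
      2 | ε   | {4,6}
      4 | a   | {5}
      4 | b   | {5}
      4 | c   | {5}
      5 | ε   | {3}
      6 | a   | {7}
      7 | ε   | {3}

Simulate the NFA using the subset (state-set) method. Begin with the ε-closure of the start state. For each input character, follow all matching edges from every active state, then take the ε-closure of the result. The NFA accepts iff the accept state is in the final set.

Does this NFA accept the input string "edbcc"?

S₀ = ε-closure({0}) = {0}
'e' @ 1: {}  — no active states
rest 'dbcc' ignored (set empty)
final: {}; accept 3 not in set

Answer: REJECT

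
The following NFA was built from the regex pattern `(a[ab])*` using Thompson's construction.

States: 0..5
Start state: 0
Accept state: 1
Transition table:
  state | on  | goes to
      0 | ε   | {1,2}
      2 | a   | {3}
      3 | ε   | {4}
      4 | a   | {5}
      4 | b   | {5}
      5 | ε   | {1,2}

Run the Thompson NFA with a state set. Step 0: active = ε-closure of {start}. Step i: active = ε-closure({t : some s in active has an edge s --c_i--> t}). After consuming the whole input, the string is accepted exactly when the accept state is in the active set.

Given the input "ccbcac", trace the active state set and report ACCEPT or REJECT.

initial (ε-close {0}): {0,1,2}
'c' @ 1: {}  — state set empty
rest 'cbcac' ignored (set empty)
end set {} — state 1 not in

Answer: REJECT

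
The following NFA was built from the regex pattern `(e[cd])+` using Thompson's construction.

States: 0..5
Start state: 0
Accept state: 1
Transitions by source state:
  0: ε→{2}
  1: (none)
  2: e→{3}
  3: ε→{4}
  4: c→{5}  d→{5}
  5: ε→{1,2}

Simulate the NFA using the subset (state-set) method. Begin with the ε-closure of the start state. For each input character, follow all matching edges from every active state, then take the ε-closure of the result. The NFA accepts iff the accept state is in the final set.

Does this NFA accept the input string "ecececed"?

start: ε-closure({0}) = {0,2}
'e' @ 1: {3,4}
'c' @ 2: {1,2,5}  ✓accept
'e' @ 3: {3,4}
'c' @ 4: {1,2,5}  ✓accept
'e' @ 5: {3,4}
'c' @ 6: {1,2,5}  ✓accept
'e' @ 7: {3,4}
'd' @ 8: {1,2,5}  ✓accept
after full input: {1,2,5}  (accept=1 in)

Answer: ACCEPT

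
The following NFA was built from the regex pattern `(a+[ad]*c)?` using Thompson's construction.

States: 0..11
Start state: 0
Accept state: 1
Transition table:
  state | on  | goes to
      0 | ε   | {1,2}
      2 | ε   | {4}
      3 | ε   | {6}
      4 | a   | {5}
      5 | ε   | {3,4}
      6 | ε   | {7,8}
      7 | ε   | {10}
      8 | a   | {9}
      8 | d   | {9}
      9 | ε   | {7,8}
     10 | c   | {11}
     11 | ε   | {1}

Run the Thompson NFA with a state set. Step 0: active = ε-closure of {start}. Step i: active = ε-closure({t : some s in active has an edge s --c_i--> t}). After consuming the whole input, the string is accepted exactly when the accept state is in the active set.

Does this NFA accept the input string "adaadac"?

Answer: ACCEPT

Derivation:
initial (ε-close {0}): {0,1,2,4}
'a' @ 1: {3,4,5,6,7,8,10}
'd' @ 2: {7,8,9,10}
'a' @ 3: {7,8,9,10}
'a' @ 4: {7,8,9,10}
'd' @ 5: {7,8,9,10}
'a' @ 6: {7,8,9,10}
'c' @ 7: {1,11}  (accept∈set)
after full input: {1,11}  (accept=1 in)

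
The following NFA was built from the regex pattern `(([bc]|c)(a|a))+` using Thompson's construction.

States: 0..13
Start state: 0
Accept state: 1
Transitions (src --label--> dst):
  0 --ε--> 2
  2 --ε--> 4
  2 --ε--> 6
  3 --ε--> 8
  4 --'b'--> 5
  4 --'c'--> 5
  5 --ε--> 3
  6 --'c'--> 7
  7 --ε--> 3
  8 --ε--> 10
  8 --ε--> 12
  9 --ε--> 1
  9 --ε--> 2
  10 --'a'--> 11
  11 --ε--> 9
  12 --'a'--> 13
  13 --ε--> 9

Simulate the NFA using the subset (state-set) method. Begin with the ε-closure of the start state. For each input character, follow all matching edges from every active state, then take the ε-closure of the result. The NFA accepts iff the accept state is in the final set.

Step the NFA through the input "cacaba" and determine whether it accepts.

initial (ε-close {0}): {0,2,4,6}
'c' @ 1: {3,5,7,8,10,12}
'a' @ 2: {1,2,4,6,9,11,13}  ✓accept
'c' @ 3: {3,5,7,8,10,12}
'a' @ 4: {1,2,4,6,9,11,13}  ✓accept
'b' @ 5: {3,5,8,10,12}
'a' @ 6: {1,2,4,6,9,11,13}  ✓accept
end set {1,2,4,6,9,11,13} — state 1 in

Answer: ACCEPT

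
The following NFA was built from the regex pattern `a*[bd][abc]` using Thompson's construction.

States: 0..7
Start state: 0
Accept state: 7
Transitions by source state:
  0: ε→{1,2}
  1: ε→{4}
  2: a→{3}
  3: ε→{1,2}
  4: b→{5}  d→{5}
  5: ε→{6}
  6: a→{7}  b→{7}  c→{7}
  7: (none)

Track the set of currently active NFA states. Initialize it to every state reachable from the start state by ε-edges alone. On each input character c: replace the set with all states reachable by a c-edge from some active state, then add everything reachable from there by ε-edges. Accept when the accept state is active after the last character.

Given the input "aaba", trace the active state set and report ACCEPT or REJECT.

start: ε-closure({0}) = {0,1,2,4}
'a' @ 1: {1,2,3,4}
'a' @ 2: {1,2,3,4}
'b' @ 3: {5,6}
'a' @ 4: {7}  (accept∈set)
after full input: {7}  (accept=7 in)

Answer: ACCEPT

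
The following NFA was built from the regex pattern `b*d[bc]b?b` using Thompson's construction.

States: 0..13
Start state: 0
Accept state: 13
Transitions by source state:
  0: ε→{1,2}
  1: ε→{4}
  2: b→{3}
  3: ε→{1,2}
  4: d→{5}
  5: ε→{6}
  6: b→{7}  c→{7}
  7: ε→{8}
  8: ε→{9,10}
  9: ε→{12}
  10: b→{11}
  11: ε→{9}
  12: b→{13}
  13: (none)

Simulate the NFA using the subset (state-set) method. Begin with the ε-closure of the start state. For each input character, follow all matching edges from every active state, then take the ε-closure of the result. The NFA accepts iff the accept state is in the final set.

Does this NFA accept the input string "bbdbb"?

S₀ = ε-closure({0}) = {0,1,2,4}
'b' @ 1: {1,2,3,4}
'b' @ 2: {1,2,3,4}
'd' @ 3: {5,6}
'b' @ 4: {7,8,9,10,12}
'b' @ 5: {9,11,12,13}  (accept∈set)
final: {9,11,12,13}; accept 13 in set

Answer: ACCEPT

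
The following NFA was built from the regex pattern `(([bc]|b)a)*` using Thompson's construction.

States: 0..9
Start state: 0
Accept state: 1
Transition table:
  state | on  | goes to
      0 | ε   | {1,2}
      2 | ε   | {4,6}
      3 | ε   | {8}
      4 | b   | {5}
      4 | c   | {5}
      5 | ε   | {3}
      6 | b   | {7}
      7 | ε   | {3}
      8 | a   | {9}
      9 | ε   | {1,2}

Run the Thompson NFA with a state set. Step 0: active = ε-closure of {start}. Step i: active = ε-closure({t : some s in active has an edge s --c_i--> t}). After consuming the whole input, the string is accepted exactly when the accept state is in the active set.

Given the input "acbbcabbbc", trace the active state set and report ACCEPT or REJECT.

Answer: REJECT

Steps:
S₀ = ε-closure({0}) = {0,1,2,4,6}
'a' @ 1: {}  — state set empty
rest 'cbbcabbbc' ignored (set empty)
end set {} — state 1 not in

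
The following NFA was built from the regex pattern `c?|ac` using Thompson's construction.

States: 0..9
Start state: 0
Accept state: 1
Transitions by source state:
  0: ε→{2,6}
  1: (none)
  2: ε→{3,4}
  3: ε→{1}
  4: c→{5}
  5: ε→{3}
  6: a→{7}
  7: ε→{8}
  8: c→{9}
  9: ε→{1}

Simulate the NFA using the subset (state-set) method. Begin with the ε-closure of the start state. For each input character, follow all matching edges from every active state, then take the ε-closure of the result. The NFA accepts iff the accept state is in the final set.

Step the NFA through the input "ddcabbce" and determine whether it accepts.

start: ε-closure({0}) = {0,1,2,3,4,6}
'd' @ 1: {}  — dead — no transitions
rest 'dcabbce' ignored (set empty)
after full input: {}  (accept=1 not in)

Answer: REJECT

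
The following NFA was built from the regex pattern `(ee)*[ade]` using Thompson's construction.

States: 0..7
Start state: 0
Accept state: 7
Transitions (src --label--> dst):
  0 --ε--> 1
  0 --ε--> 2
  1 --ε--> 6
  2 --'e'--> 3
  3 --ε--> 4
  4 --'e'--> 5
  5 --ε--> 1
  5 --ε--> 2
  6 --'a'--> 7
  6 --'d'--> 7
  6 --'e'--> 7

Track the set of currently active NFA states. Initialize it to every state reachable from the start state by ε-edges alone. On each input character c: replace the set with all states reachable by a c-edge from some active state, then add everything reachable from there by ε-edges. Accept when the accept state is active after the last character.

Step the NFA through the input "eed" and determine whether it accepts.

S₀ = ε-closure({0}) = {0,1,2,6}
'e' @ 1: {3,4,7}  [accepting]
'e' @ 2: {1,2,5,6}
'd' @ 3: {7}  [accepting]
end set {7} — state 7 in

Answer: ACCEPT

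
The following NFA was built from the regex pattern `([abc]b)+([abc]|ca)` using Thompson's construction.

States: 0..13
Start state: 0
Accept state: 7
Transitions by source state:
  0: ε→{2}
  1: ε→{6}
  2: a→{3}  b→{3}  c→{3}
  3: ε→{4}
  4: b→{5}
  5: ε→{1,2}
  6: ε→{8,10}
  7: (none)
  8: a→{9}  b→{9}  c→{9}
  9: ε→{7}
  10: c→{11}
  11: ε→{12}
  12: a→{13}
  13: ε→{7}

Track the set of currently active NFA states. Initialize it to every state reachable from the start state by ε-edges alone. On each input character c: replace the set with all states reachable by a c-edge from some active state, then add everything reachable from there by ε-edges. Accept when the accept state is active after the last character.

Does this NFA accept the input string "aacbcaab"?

start: ε-closure({0}) = {0,2}
'a' @ 1: {3,4}
'a' @ 2: {}  — dead — no transitions
rest 'cbcaab' ignored (set empty)
end set {} — state 7 not in

Answer: REJECT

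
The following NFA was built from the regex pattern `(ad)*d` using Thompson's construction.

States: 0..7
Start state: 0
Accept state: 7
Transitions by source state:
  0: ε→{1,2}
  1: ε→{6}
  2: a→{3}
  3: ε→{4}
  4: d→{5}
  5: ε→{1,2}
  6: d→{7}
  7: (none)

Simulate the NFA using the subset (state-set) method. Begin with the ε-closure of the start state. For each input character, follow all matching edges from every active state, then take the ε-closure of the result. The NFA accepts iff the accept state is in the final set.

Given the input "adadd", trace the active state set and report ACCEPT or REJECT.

Answer: ACCEPT

Trace:
start: ε-closure({0}) = {0,1,2,6}
'a' @ 1: {3,4}
'd' @ 2: {1,2,5,6}
'a' @ 3: {3,4}
'd' @ 4: {1,2,5,6}
'd' @ 5: {7}  ✓accept
after full input: {7}  (accept=7 in)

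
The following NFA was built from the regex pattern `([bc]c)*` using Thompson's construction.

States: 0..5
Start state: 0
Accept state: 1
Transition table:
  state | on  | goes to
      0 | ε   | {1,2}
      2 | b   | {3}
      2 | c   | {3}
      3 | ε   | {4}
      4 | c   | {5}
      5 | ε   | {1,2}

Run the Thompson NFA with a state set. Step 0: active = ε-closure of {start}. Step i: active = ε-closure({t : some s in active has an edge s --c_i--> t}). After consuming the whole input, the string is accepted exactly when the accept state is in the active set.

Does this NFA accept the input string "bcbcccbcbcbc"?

start: ε-closure({0}) = {0,1,2}
'b' @ 1: {3,4}
'c' @ 2: {1,2,5}  (accept∈set)
'b' @ 3: {3,4}
'c' @ 4: {1,2,5}  (accept∈set)
'c' @ 5: {3,4}
'c' @ 6: {1,2,5}  (accept∈set)
'b' @ 7: {3,4}
'c' @ 8: {1,2,5}  (accept∈set)
'b' @ 9: {3,4}
'c' @ 10: {1,2,5}  (accept∈set)
'b' @ 11: {3,4}
'c' @ 12: {1,2,5}  (accept∈set)
end set {1,2,5} — state 1 in

Answer: ACCEPT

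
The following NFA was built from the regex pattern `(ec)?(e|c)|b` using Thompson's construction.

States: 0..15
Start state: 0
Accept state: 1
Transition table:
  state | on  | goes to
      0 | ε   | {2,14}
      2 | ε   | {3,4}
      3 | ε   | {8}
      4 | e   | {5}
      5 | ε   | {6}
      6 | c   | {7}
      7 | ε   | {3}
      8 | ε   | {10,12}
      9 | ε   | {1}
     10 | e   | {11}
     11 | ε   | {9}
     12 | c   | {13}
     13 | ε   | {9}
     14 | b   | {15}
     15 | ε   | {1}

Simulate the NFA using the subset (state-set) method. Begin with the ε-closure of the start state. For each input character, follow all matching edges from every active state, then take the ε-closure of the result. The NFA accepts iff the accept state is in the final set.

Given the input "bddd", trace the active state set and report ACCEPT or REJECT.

initial (ε-close {0}): {0,2,3,4,8,10,12,14}
'b' @ 1: {1,15}  [accepting]
'd' @ 2: {}  — no active states
rest 'dd' ignored (set empty)
end set {} — state 1 not in

Answer: REJECT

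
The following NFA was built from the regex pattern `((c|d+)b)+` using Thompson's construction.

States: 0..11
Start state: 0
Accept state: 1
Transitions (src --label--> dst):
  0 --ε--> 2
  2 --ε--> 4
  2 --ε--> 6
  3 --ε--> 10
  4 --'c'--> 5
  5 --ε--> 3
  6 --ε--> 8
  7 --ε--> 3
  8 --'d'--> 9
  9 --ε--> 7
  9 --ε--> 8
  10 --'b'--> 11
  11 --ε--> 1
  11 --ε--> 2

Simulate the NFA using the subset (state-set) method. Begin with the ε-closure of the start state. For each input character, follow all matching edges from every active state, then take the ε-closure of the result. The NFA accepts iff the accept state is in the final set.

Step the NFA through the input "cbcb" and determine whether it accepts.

initial (ε-close {0}): {0,2,4,6,8}
'c' @ 1: {3,5,10}
'b' @ 2: {1,2,4,6,8,11}  (accept∈set)
'c' @ 3: {3,5,10}
'b' @ 4: {1,2,4,6,8,11}  (accept∈set)
final: {1,2,4,6,8,11}; accept 1 in set

Answer: ACCEPT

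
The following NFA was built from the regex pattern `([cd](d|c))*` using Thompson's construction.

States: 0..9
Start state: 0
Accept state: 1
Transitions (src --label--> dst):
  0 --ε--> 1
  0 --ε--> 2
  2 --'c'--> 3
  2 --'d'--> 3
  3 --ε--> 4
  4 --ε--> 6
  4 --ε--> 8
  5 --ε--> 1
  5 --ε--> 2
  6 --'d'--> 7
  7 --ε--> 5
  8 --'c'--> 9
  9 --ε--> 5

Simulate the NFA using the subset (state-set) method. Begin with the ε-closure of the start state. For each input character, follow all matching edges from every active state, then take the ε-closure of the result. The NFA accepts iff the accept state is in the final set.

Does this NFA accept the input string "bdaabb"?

start: ε-closure({0}) = {0,1,2}
'b' @ 1: {}  — state set empty
rest 'daabb' ignored (set empty)
after full input: {}  (accept=1 not in)

Answer: REJECT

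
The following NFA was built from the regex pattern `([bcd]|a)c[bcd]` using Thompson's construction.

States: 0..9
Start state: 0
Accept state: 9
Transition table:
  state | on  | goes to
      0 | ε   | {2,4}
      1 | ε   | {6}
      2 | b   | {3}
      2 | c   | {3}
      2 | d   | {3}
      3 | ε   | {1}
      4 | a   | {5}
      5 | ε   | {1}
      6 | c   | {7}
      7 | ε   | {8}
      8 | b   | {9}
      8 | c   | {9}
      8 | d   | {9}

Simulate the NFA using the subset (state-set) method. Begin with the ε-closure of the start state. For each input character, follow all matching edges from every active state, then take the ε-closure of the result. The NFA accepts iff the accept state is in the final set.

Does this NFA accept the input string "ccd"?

start: ε-closure({0}) = {0,2,4}
'c' @ 1: {1,3,6}
'c' @ 2: {7,8}
'd' @ 3: {9}  (accept∈set)
end set {9} — state 9 in

Answer: ACCEPT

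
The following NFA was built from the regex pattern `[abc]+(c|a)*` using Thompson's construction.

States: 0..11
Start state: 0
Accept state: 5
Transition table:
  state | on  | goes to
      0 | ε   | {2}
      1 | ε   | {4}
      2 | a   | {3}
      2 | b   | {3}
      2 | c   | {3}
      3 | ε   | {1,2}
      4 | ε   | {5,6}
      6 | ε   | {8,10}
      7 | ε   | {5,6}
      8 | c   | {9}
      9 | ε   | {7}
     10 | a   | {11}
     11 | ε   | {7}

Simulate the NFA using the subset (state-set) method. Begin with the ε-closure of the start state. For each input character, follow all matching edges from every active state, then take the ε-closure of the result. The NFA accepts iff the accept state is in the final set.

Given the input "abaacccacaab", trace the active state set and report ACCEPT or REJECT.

start: ε-closure({0}) = {0,2}
'a' @ 1: {1,2,3,4,5,6,8,10}  ✓accept
'b' @ 2: {1,2,3,4,5,6,8,10}  ✓accept
'a' @ 3: {1,2,3,4,5,6,7,8,10,11}  ✓accept
'a' @ 4: {1,2,3,4,5,6,7,8,10,11}  ✓accept
'c' @ 5: {1,2,3,4,5,6,7,8,9,10}  ✓accept
'c' @ 6: {1,2,3,4,5,6,7,8,9,10}  ✓accept
'c' @ 7: {1,2,3,4,5,6,7,8,9,10}  ✓accept
'a' @ 8: {1,2,3,4,5,6,7,8,10,11}  ✓accept
'c' @ 9: {1,2,3,4,5,6,7,8,9,10}  ✓accept
'a' @ 10: {1,2,3,4,5,6,7,8,10,11}  ✓accept
'a' @ 11: {1,2,3,4,5,6,7,8,10,11}  ✓accept
'b' @ 12: {1,2,3,4,5,6,8,10}  ✓accept
end set {1,2,3,4,5,6,8,10} — state 5 in

Answer: ACCEPT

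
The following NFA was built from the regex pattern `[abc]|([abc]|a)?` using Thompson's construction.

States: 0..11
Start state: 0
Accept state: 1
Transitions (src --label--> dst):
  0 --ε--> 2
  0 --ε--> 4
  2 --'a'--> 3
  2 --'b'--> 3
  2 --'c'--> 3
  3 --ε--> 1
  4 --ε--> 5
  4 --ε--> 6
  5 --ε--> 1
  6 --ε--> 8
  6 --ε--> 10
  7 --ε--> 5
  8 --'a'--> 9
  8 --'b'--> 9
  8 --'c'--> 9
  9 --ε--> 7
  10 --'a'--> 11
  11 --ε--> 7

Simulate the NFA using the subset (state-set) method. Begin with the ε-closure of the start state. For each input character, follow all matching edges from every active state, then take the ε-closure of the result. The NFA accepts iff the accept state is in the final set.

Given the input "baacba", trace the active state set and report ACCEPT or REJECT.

Answer: REJECT

Steps:
initial (ε-close {0}): {0,1,2,4,5,6,8,10}
'b' @ 1: {1,3,5,7,9}  (accept∈set)
'a' @ 2: {}  — state set empty
rest 'acba' ignored (set empty)
end set {} — state 1 not in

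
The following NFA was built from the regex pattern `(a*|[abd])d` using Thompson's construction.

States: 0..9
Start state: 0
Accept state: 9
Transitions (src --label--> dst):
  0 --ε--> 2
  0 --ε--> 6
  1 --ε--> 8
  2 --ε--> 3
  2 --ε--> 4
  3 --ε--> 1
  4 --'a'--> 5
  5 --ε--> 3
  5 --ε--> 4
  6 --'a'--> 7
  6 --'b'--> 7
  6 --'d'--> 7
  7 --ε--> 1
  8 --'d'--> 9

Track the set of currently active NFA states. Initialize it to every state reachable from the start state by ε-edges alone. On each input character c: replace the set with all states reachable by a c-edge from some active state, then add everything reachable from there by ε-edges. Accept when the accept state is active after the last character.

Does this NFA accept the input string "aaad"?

initial (ε-close {0}): {0,1,2,3,4,6,8}
'a' @ 1: {1,3,4,5,7,8}
'a' @ 2: {1,3,4,5,8}
'a' @ 3: {1,3,4,5,8}
'd' @ 4: {9}  ✓accept
end set {9} — state 9 in

Answer: ACCEPT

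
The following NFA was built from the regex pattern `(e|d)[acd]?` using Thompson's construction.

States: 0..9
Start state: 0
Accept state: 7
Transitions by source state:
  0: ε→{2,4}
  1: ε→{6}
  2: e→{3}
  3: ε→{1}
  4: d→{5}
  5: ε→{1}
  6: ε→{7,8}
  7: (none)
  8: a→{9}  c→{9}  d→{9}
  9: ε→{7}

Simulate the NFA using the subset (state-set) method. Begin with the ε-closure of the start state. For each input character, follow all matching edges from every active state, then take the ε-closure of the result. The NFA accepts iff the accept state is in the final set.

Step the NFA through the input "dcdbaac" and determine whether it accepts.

Answer: REJECT

Trace:
start: ε-closure({0}) = {0,2,4}
'd' @ 1: {1,5,6,7,8}  [accepting]
'c' @ 2: {7,9}  [accepting]
'd' @ 3: {}  — state set empty
rest 'baac' ignored (set empty)
after full input: {}  (accept=7 not in)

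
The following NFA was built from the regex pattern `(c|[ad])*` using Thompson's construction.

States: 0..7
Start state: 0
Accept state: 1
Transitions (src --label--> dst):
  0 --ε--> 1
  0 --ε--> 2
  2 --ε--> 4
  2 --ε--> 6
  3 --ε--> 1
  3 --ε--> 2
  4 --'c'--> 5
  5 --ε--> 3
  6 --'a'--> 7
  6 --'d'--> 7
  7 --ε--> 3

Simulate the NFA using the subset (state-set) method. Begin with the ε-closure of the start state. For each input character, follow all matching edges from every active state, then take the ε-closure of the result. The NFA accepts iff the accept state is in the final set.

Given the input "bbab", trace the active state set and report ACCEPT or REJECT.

initial (ε-close {0}): {0,1,2,4,6}
'b' @ 1: {}  — dead — no transitions
rest 'bab' ignored (set empty)
end set {} — state 1 not in

Answer: REJECT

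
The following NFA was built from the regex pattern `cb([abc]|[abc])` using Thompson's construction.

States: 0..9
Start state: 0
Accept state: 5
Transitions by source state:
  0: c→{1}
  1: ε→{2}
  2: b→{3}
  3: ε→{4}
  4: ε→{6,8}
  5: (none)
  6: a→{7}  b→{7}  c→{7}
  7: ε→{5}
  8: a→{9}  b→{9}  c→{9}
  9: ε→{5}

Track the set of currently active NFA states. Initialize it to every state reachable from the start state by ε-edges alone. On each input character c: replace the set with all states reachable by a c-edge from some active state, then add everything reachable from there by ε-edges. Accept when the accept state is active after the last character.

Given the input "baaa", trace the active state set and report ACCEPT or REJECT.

Answer: REJECT

Derivation:
S₀ = ε-closure({0}) = {0}
'b' @ 1: {}  — dead — no transitions
rest 'aaa' ignored (set empty)
after full input: {}  (accept=5 not in)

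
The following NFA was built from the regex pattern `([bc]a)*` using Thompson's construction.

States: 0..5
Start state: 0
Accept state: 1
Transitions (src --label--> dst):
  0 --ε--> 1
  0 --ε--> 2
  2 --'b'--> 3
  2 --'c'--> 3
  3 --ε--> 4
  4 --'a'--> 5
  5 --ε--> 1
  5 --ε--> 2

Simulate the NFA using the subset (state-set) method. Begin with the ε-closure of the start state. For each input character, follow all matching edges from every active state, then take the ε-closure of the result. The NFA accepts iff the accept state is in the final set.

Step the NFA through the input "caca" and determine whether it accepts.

Answer: ACCEPT

Trace:
S₀ = ε-closure({0}) = {0,1,2}
'c' @ 1: {3,4}
'a' @ 2: {1,2,5}  ✓accept
'c' @ 3: {3,4}
'a' @ 4: {1,2,5}  ✓accept
after full input: {1,2,5}  (accept=1 in)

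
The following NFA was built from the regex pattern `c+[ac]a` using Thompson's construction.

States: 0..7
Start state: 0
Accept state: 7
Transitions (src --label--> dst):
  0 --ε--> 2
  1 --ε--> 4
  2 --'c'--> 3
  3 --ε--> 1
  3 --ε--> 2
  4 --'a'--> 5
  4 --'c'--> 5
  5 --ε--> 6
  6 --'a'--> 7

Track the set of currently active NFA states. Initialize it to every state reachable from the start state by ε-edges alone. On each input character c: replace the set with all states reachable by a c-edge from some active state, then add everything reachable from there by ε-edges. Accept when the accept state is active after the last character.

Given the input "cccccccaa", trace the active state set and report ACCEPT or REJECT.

S₀ = ε-closure({0}) = {0,2}
'c' @ 1: {1,2,3,4}
'c' @ 2: {1,2,3,4,5,6}
'c' @ 3: {1,2,3,4,5,6}
'c' @ 4: {1,2,3,4,5,6}
'c' @ 5: {1,2,3,4,5,6}
'c' @ 6: {1,2,3,4,5,6}
'c' @ 7: {1,2,3,4,5,6}
'a' @ 8: {5,6,7}  (accept∈set)
'a' @ 9: {7}  (accept∈set)
final: {7}; accept 7 in set

Answer: ACCEPT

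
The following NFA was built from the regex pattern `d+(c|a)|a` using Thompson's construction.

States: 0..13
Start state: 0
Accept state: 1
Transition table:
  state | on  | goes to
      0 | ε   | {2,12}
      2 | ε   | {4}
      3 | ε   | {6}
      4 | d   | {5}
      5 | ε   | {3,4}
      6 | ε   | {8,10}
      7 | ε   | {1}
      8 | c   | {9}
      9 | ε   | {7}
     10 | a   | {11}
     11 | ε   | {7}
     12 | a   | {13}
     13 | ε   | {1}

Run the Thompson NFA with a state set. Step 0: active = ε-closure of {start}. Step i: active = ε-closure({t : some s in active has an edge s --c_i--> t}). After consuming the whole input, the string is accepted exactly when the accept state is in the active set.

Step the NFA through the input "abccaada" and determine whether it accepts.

start: ε-closure({0}) = {0,2,4,12}
'a' @ 1: {1,13}  [accepting]
'b' @ 2: {}  — state set empty
rest 'ccaada' ignored (set empty)
after full input: {}  (accept=1 not in)

Answer: REJECT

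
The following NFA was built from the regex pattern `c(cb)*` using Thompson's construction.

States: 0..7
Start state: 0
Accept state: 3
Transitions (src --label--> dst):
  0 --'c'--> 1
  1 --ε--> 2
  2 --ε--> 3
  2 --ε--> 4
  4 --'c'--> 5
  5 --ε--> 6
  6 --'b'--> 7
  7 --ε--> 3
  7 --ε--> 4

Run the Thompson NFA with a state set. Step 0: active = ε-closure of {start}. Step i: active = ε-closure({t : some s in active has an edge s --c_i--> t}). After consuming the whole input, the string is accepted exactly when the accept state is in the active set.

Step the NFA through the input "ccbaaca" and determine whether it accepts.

Answer: REJECT

Steps:
initial (ε-close {0}): {0}
'c' @ 1: {1,2,3,4}  (accept∈set)
'c' @ 2: {5,6}
'b' @ 3: {3,4,7}  (accept∈set)
'a' @ 4: {}  — dead — no transitions
rest 'aca' ignored (set empty)
end set {} — state 3 not in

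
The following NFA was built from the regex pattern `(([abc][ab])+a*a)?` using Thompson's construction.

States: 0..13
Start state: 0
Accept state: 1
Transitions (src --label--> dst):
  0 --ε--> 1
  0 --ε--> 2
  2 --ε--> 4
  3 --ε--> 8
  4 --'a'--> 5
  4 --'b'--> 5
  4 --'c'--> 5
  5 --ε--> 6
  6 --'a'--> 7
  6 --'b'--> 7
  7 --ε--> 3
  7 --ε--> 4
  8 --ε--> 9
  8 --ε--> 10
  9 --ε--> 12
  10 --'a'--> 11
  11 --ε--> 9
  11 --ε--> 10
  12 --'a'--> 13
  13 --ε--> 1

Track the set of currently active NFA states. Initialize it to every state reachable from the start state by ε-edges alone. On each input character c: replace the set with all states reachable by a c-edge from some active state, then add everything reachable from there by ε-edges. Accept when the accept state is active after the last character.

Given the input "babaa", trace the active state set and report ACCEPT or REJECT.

initial (ε-close {0}): {0,1,2,4}
'b' @ 1: {5,6}
'a' @ 2: {3,4,7,8,9,10,12}
'b' @ 3: {5,6}
'a' @ 4: {3,4,7,8,9,10,12}
'a' @ 5: {1,5,6,9,10,11,12,13}  (accept∈set)
end set {1,5,6,9,10,11,12,13} — state 1 in

Answer: ACCEPT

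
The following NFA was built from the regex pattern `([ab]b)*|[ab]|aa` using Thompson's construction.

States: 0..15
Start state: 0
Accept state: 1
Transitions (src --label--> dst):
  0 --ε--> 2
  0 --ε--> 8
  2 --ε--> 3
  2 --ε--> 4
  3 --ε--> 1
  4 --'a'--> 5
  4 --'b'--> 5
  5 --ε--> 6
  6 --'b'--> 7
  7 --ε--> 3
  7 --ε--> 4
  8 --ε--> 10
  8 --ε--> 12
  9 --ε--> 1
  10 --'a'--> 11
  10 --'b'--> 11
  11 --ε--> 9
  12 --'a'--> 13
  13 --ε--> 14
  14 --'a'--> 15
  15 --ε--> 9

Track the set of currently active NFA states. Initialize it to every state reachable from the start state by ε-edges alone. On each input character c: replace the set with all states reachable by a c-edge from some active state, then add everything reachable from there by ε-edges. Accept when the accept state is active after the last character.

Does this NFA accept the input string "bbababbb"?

Answer: ACCEPT

Derivation:
initial (ε-close {0}): {0,1,2,3,4,8,10,12}
'b' @ 1: {1,5,6,9,11}  [accepting]
'b' @ 2: {1,3,4,7}  [accepting]
'a' @ 3: {5,6}
'b' @ 4: {1,3,4,7}  [accepting]
'a' @ 5: {5,6}
'b' @ 6: {1,3,4,7}  [accepting]
'b' @ 7: {5,6}
'b' @ 8: {1,3,4,7}  [accepting]
end set {1,3,4,7} — state 1 in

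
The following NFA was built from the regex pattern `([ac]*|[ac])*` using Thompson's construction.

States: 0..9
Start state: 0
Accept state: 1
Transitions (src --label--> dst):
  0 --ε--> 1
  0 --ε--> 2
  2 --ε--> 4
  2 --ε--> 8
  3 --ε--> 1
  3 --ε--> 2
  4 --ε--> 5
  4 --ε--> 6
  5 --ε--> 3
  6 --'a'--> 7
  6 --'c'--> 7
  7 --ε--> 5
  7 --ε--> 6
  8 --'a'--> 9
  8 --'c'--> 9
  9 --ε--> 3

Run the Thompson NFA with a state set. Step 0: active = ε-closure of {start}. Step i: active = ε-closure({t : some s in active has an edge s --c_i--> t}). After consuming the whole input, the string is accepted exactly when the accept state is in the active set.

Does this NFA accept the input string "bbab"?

S₀ = ε-closure({0}) = {0,1,2,3,4,5,6,8}
'b' @ 1: {}  — dead — no transitions
rest 'bab' ignored (set empty)
end set {} — state 1 not in

Answer: REJECT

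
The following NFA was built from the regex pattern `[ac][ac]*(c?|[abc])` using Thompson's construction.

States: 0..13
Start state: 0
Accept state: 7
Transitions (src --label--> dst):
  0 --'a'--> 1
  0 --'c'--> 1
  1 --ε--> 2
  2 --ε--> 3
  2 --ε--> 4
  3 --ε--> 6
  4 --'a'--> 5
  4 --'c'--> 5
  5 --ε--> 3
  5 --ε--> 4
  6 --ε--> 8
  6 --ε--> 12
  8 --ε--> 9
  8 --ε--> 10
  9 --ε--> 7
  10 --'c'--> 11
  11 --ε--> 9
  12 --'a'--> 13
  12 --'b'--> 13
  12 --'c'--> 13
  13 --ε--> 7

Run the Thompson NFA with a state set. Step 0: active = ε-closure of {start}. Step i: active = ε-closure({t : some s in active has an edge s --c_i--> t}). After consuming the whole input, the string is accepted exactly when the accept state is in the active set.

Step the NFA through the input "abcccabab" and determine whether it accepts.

start: ε-closure({0}) = {0}
'a' @ 1: {1,2,3,4,6,7,8,9,10,12}  ✓accept
'b' @ 2: {7,13}  ✓accept
'c' @ 3: {}  — state set empty
rest 'ccabab' ignored (set empty)
after full input: {}  (accept=7 not in)

Answer: REJECT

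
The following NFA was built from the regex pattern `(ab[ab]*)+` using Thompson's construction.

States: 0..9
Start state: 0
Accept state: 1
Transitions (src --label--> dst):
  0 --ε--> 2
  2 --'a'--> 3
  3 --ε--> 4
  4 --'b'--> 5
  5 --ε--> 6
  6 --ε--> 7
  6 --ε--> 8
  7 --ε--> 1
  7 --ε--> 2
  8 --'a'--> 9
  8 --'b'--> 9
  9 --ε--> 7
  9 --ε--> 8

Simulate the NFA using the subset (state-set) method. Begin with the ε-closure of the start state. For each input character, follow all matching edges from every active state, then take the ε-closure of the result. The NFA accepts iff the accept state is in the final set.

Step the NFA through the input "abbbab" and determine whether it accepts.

start: ε-closure({0}) = {0,2}
'a' @ 1: {3,4}
'b' @ 2: {1,2,5,6,7,8}  (accept∈set)
'b' @ 3: {1,2,7,8,9}  (accept∈set)
'b' @ 4: {1,2,7,8,9}  (accept∈set)
'a' @ 5: {1,2,3,4,7,8,9}  (accept∈set)
'b' @ 6: {1,2,5,6,7,8,9}  (accept∈set)
end set {1,2,5,6,7,8,9} — state 1 in

Answer: ACCEPT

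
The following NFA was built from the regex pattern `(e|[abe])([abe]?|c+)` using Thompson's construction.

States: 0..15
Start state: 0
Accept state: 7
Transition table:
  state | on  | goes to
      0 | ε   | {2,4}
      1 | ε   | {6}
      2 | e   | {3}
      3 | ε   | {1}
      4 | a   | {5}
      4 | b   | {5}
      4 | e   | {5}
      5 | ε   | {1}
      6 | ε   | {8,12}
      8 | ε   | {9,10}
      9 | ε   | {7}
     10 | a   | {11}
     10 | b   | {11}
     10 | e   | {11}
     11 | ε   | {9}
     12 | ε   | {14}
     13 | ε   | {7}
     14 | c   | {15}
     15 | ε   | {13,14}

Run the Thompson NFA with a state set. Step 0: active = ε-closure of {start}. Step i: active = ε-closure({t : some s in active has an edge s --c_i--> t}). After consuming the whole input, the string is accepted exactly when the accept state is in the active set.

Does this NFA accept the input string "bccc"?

start: ε-closure({0}) = {0,2,4}
'b' @ 1: {1,5,6,7,8,9,10,12,14}  [accepting]
'c' @ 2: {7,13,14,15}  [accepting]
'c' @ 3: {7,13,14,15}  [accepting]
'c' @ 4: {7,13,14,15}  [accepting]
after full input: {7,13,14,15}  (accept=7 in)

Answer: ACCEPT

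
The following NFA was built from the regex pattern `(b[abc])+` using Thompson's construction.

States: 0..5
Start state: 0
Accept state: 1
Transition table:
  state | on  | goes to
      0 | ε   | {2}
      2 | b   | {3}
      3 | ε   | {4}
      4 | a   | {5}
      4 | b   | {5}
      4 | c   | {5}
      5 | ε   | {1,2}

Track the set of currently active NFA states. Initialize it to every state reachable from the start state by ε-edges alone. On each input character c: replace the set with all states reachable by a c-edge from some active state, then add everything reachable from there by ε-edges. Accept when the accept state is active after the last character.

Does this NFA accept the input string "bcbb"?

initial (ε-close {0}): {0,2}
'b' @ 1: {3,4}
'c' @ 2: {1,2,5}  ✓accept
'b' @ 3: {3,4}
'b' @ 4: {1,2,5}  ✓accept
end set {1,2,5} — state 1 in

Answer: ACCEPT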